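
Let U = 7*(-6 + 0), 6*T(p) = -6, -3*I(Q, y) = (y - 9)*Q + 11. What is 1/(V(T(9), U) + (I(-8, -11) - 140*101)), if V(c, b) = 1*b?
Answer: -1/14239 ≈ -7.0230e-5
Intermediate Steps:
I(Q, y) = -11/3 - Q*(-9 + y)/3 (I(Q, y) = -((y - 9)*Q + 11)/3 = -((-9 + y)*Q + 11)/3 = -(Q*(-9 + y) + 11)/3 = -(11 + Q*(-9 + y))/3 = -11/3 - Q*(-9 + y)/3)
T(p) = -1 (T(p) = (⅙)*(-6) = -1)
U = -42 (U = 7*(-6) = -42)
V(c, b) = b
1/(V(T(9), U) + (I(-8, -11) - 140*101)) = 1/(-42 + ((-11/3 + 3*(-8) - ⅓*(-8)*(-11)) - 140*101)) = 1/(-42 + ((-11/3 - 24 - 88/3) - 14140)) = 1/(-42 + (-57 - 14140)) = 1/(-42 - 14197) = 1/(-14239) = -1/14239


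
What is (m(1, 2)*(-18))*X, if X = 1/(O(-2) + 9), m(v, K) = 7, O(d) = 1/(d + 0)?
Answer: -252/17 ≈ -14.824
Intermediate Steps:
O(d) = 1/d
X = 2/17 (X = 1/(1/(-2) + 9) = 1/(-½ + 9) = 1/(17/2) = 2/17 ≈ 0.11765)
(m(1, 2)*(-18))*X = (7*(-18))*(2/17) = -126*2/17 = -252/17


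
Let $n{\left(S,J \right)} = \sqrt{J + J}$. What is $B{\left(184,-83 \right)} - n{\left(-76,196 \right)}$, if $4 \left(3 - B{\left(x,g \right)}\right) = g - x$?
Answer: $\frac{279}{4} - 14 \sqrt{2} \approx 49.951$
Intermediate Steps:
$n{\left(S,J \right)} = \sqrt{2} \sqrt{J}$ ($n{\left(S,J \right)} = \sqrt{2 J} = \sqrt{2} \sqrt{J}$)
$B{\left(x,g \right)} = 3 - \frac{g}{4} + \frac{x}{4}$ ($B{\left(x,g \right)} = 3 - \frac{g - x}{4} = 3 - \left(- \frac{x}{4} + \frac{g}{4}\right) = 3 - \frac{g}{4} + \frac{x}{4}$)
$B{\left(184,-83 \right)} - n{\left(-76,196 \right)} = \left(3 - - \frac{83}{4} + \frac{1}{4} \cdot 184\right) - \sqrt{2} \sqrt{196} = \left(3 + \frac{83}{4} + 46\right) - \sqrt{2} \cdot 14 = \frac{279}{4} - 14 \sqrt{2}$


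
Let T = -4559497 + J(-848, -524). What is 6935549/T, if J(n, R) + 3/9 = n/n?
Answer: -20806647/13678489 ≈ -1.5211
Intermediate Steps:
J(n, R) = ⅔ (J(n, R) = -⅓ + n/n = -⅓ + 1 = ⅔)
T = -13678489/3 (T = -4559497 + ⅔ = -13678489/3 ≈ -4.5595e+6)
6935549/T = 6935549/(-13678489/3) = 6935549*(-3/13678489) = -20806647/13678489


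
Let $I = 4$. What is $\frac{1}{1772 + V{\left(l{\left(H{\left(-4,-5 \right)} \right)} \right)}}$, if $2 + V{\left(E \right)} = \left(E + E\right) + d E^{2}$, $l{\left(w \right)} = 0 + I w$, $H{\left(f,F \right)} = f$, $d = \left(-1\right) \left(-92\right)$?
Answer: $\frac{1}{25290} \approx 3.9541 \cdot 10^{-5}$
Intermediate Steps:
$d = 92$
$l{\left(w \right)} = 4 w$ ($l{\left(w \right)} = 0 + 4 w = 4 w$)
$V{\left(E \right)} = -2 + 2 E + 92 E^{2}$ ($V{\left(E \right)} = -2 + \left(\left(E + E\right) + 92 E^{2}\right) = -2 + \left(2 E + 92 E^{2}\right) = -2 + 2 E + 92 E^{2}$)
$\frac{1}{1772 + V{\left(l{\left(H{\left(-4,-5 \right)} \right)} \right)}} = \frac{1}{1772 + \left(-2 + 2 \cdot 4 \left(-4\right) + 92 \left(4 \left(-4\right)\right)^{2}\right)} = \frac{1}{1772 + \left(-2 + 2 \left(-16\right) + 92 \left(-16\right)^{2}\right)} = \frac{1}{1772 - -23518} = \frac{1}{1772 + 23518} = \frac{1}{25290}$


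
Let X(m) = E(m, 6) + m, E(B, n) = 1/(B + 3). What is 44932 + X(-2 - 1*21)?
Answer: 898179/20 ≈ 44909.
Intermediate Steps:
E(B, n) = 1/(3 + B)
X(m) = m + 1/(3 + m) (X(m) = 1/(3 + m) + m = m + 1/(3 + m))
44932 + X(-2 - 1*21) = 44932 + (1 + (-2 - 1*21)*(3 + (-2 - 1*21)))/(3 + (-2 - 1*21)) = 44932 + (1 + (-2 - 21)*(3 + (-2 - 21)))/(3 + (-2 - 21)) = 44932 + (1 - 23*(3 - 23))/(3 - 23) = 44932 + (1 - 23*(-20))/(-20) = 44932 - (1 + 460)/20 = 44932 - 1/20*461 = 44932 - 461/20 = 898179/20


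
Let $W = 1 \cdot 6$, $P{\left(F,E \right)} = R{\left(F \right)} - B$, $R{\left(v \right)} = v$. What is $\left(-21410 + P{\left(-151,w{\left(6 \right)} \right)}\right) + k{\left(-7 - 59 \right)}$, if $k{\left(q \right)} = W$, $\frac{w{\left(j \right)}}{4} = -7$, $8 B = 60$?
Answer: $- \frac{43125}{2} \approx -21563.0$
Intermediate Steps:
$B = \frac{15}{2}$ ($B = \frac{1}{8} \cdot 60 = \frac{15}{2} \approx 7.5$)
$w{\left(j \right)} = -28$ ($w{\left(j \right)} = 4 \left(-7\right) = -28$)
$P{\left(F,E \right)} = - \frac{15}{2} + F$ ($P{\left(F,E \right)} = F - \frac{15}{2} = - \frac{15}{2} + F$)
$W = 6$
$k{\left(q \right)} = 6$
$\left(-21410 + P{\left(-151,w{\left(6 \right)} \right)}\right) + k{\left(-7 - 59 \right)} = \left(-21410 - \frac{317}{2}\right) + 6 = - \frac{43137}{2} + 6 = - \frac{43125}{2}$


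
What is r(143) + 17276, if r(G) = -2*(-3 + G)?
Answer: 16996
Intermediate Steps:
r(G) = 6 - 2*G
r(143) + 17276 = (6 - 2*143) + 17276 = (6 - 286) + 17276 = -280 + 17276 = 16996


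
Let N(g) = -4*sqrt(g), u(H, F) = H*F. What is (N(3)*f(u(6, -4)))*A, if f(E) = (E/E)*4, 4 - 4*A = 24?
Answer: 80*sqrt(3) ≈ 138.56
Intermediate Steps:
A = -5 (A = 1 - 1/4*24 = 1 - 6 = -5)
u(H, F) = F*H
f(E) = 4 (f(E) = 1*4 = 4)
(N(3)*f(u(6, -4)))*A = (-4*sqrt(3)*4)*(-5) = -16*sqrt(3)*(-5) = 80*sqrt(3)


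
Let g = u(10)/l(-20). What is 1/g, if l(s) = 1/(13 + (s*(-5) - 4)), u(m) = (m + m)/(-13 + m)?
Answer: -3/2180 ≈ -0.0013761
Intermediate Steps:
u(m) = 2*m/(-13 + m) (u(m) = (2*m)/(-13 + m) = 2*m/(-13 + m))
l(s) = 1/(9 - 5*s) (l(s) = 1/(13 + (-5*s - 4)) = 1/(13 + (-4 - 5*s)) = 1/(9 - 5*s))
g = -2180/3 (g = (2*10/(-13 + 10))/((-1/(-9 + 5*(-20)))) = (2*10/(-3))/((-1/(-9 - 100))) = (2*10*(-⅓))/((-1/(-109))) = -20/(3*((-1*(-1/109)))) = -20/(3*1/109) = -20/3*109 = -2180/3 ≈ -726.67)
1/g = 1/(-2180/3) = -3/2180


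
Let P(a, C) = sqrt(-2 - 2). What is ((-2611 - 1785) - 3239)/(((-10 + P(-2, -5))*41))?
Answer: 38175/2132 + 7635*I/2132 ≈ 17.906 + 3.5811*I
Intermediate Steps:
P(a, C) = 2*I (P(a, C) = sqrt(-4) = 2*I)
((-2611 - 1785) - 3239)/(((-10 + P(-2, -5))*41)) = ((-2611 - 1785) - 3239)/(((-10 + 2*I)*41)) = (-4396 - 3239)/(-410 + 82*I) = -7635*(-410 - 82*I)/174824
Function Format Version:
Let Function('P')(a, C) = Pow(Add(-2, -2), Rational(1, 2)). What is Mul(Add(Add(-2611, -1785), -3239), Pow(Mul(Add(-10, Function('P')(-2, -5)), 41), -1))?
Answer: Add(Rational(38175, 2132), Mul(Rational(7635, 2132), I)) ≈ Add(17.906, Mul(3.5811, I))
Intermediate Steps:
Function('P')(a, C) = Mul(2, I) (Function('P')(a, C) = Pow(-4, Rational(1, 2)) = Mul(2, I))
Mul(Add(Add(-2611, -1785), -3239), Pow(Mul(Add(-10, Function('P')(-2, -5)), 41), -1)) = Mul(Add(Add(-2611, -1785), -3239), Pow(Mul(Add(-10, Mul(2, I)), 41), -1)) = Mul(Add(-4396, -3239), Pow(Add(-410, Mul(82, I)), -1)) = Mul(-7635, Mul(Rational(1, 174824), Add(-410, Mul(-82, I)))) = Mul(Rational(-7635, 174824), Add(-410, Mul(-82, I)))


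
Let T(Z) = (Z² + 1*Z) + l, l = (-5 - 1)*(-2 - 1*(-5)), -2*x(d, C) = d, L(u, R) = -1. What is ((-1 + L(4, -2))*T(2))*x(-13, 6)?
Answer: 156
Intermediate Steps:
x(d, C) = -d/2
l = -18 (l = -6*(-2 + 5) = -6*3 = -18)
T(Z) = -18 + Z + Z² (T(Z) = (Z² + 1*Z) - 18 = (Z² + Z) - 18 = (Z + Z²) - 18 = -18 + Z + Z²)
((-1 + L(4, -2))*T(2))*x(-13, 6) = ((-1 - 1)*(-18 + 2 + 2²))*(-½*(-13)) = -2*(-18 + 2 + 4)*(13/2) = -2*(-12)*(13/2) = 24*(13/2) = 156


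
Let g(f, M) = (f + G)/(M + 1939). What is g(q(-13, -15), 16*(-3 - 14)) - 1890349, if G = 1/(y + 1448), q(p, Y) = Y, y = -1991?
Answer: -1711108006315/905181 ≈ -1.8903e+6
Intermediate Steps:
G = -1/543 (G = 1/(-1991 + 1448) = 1/(-543) = -1/543 ≈ -0.0018416)
g(f, M) = (-1/543 + f)/(1939 + M) (g(f, M) = (f - 1/543)/(M + 1939) = (-1/543 + f)/(1939 + M))
g(q(-13, -15), 16*(-3 - 14)) - 1890349 = (-1/543 - 15)/(1939 + 16*(-3 - 14)) - 1890349 = -8146/543/(1939 + 16*(-17)) - 1890349 = -8146/543/(1939 - 272) - 1890349 = -8146/543/1667 - 1890349 = (1/1667)*(-8146/543) - 1890349 = -8146/905181 - 1890349 = -1711108006315/905181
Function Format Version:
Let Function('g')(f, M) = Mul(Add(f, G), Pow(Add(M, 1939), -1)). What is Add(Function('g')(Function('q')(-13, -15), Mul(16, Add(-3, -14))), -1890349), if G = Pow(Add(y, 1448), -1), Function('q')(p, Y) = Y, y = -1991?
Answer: Rational(-1711108006315, 905181) ≈ -1.8903e+6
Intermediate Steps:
G = Rational(-1, 543) (G = Pow(Add(-1991, 1448), -1) = Pow(-543, -1) = Rational(-1, 543) ≈ -0.0018416)
Function('g')(f, M) = Mul(Pow(Add(1939, M), -1), Add(Rational(-1, 543), f)) (Function('g')(f, M) = Mul(Add(f, Rational(-1, 543)), Pow(Add(M, 1939), -1)) = Mul(Add(Rational(-1, 543), f), Pow(Add(1939, M), -1)) = Mul(Pow(Add(1939, M), -1), Add(Rational(-1, 543), f)))
Add(Function('g')(Function('q')(-13, -15), Mul(16, Add(-3, -14))), -1890349) = Add(Mul(Pow(Add(1939, Mul(16, Add(-3, -14))), -1), Add(Rational(-1, 543), -15)), -1890349) = Add(Mul(Pow(Add(1939, Mul(16, -17)), -1), Rational(-8146, 543)), -1890349) = Add(Mul(Pow(Add(1939, -272), -1), Rational(-8146, 543)), -1890349) = Add(Mul(Pow(1667, -1), Rational(-8146, 543)), -1890349) = Add(Mul(Rational(1, 1667), Rational(-8146, 543)), -1890349) = Add(Rational(-8146, 905181), -1890349) = Rational(-1711108006315, 905181)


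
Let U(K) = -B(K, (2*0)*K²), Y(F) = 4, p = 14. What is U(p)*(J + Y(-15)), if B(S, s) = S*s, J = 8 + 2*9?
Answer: 0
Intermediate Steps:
J = 26 (J = 8 + 18 = 26)
U(K) = 0 (U(K) = -K*(2*0)*K² = -K*0*K² = -K*0 = -1*0 = 0)
U(p)*(J + Y(-15)) = 0*(26 + 4) = 0*30 = 0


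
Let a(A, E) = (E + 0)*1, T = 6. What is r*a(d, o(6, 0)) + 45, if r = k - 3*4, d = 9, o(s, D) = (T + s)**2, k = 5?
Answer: -963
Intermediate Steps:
o(s, D) = (6 + s)**2
r = -7 (r = 5 - 3*4 = 5 - 12 = -7)
a(A, E) = E (a(A, E) = E*1 = E)
r*a(d, o(6, 0)) + 45 = -7*(6 + 6)**2 + 45 = -7*12**2 + 45 = -7*144 + 45 = -1008 + 45 = -963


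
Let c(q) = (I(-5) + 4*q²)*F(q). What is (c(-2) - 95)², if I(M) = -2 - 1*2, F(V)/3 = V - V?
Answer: 9025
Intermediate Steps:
F(V) = 0 (F(V) = 3*(V - V) = 3*0 = 0)
I(M) = -4 (I(M) = -2 - 2 = -4)
c(q) = 0 (c(q) = (-4 + 4*q²)*0 = 0)
(c(-2) - 95)² = (0 - 95)² = (-95)² = 9025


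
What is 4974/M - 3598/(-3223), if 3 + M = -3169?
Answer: -2309173/5111678 ≈ -0.45174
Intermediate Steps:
M = -3172 (M = -3 - 3169 = -3172)
4974/M - 3598/(-3223) = 4974/(-3172) - 3598/(-3223) = 4974*(-1/3172) - 3598*(-1/3223) = -2487/1586 + 3598/3223 = -2309173/5111678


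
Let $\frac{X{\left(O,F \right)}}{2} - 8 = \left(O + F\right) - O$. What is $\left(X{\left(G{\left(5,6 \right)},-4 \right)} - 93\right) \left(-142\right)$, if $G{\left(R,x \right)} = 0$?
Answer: $12070$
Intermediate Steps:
$X{\left(O,F \right)} = 16 + 2 F$ ($X{\left(O,F \right)} = 16 + 2 \left(\left(O + F\right) - O\right) = 16 + 2 \left(\left(F + O\right) - O\right) = 16 + 2 F$)
$\left(X{\left(G{\left(5,6 \right)},-4 \right)} - 93\right) \left(-142\right) = \left(\left(16 + 2 \left(-4\right)\right) - 93\right) \left(-142\right) = \left(\left(16 - 8\right) - 93\right) \left(-142\right) = \left(8 - 93\right) \left(-142\right) = \left(-85\right) \left(-142\right) = 12070$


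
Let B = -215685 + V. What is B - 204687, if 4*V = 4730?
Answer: -838379/2 ≈ -4.1919e+5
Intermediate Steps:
V = 2365/2 (V = (1/4)*4730 = 2365/2 ≈ 1182.5)
B = -429005/2 (B = -215685 + 2365/2 = -429005/2 ≈ -2.1450e+5)
B - 204687 = -429005/2 - 204687 = -838379/2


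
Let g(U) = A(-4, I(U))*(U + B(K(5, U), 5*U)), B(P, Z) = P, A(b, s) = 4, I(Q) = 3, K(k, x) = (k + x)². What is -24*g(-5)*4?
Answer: 1920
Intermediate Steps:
g(U) = 4*U + 4*(5 + U)² (g(U) = 4*(U + (5 + U)²) = 4*U + 4*(5 + U)²)
-24*g(-5)*4 = -24*(4*(-5) + 4*(5 - 5)²)*4 = -24*(-20 + 4*0²)*4 = -24*(-20 + 4*0)*4 = -24*(-20 + 0)*4 = -24*(-20)*4 = 480*4 = 1920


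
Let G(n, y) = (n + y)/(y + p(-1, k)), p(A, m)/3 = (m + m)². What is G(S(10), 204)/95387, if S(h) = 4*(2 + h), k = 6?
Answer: 21/5055511 ≈ 4.1539e-6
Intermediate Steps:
p(A, m) = 12*m² (p(A, m) = 3*(m + m)² = 3*(2*m)² = 3*(4*m²) = 12*m²)
S(h) = 8 + 4*h
G(n, y) = (n + y)/(432 + y) (G(n, y) = (n + y)/(y + 12*6²) = (n + y)/(y + 12*36) = (n + y)/(y + 432) = (n + y)/(432 + y))
G(S(10), 204)/95387 = (((8 + 4*10) + 204)/(432 + 204))/95387 = (((8 + 40) + 204)/636)*(1/95387) = ((48 + 204)/636)*(1/95387) = ((1/636)*252)*(1/95387) = (21/53)*(1/95387) = 21/5055511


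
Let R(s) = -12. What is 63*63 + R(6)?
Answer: 3957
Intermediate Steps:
63*63 + R(6) = 63*63 - 12 = 3969 - 12 = 3957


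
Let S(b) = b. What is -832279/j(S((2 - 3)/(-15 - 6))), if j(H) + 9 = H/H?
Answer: 832279/8 ≈ 1.0403e+5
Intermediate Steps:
j(H) = -8 (j(H) = -9 + H/H = -9 + 1 = -8)
-832279/j(S((2 - 3)/(-15 - 6))) = -832279/(-8) = -832279*(-1/8) = 832279/8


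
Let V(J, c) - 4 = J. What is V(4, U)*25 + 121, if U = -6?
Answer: 321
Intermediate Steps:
V(J, c) = 4 + J
V(4, U)*25 + 121 = (4 + 4)*25 + 121 = 8*25 + 121 = 200 + 121 = 321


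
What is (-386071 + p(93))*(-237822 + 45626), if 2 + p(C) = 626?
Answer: 74081371612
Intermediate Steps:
p(C) = 624 (p(C) = -2 + 626 = 624)
(-386071 + p(93))*(-237822 + 45626) = (-386071 + 624)*(-237822 + 45626) = -385447*(-192196) = 74081371612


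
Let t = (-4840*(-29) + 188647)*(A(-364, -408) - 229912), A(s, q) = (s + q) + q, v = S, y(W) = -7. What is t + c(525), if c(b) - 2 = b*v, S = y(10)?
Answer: -76030889317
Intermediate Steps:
S = -7
v = -7
A(s, q) = s + 2*q (A(s, q) = (q + s) + q = s + 2*q)
c(b) = 2 - 7*b (c(b) = 2 + b*(-7) = 2 - 7*b)
t = -76030885644 (t = (-4840*(-29) + 188647)*((-364 + 2*(-408)) - 229912) = (140360 + 188647)*((-364 - 816) - 229912) = 329007*(-1180 - 229912) = 329007*(-231092) = -76030885644)
t + c(525) = -76030885644 + (2 - 7*525) = -76030885644 + (2 - 3675) = -76030885644 - 3673 = -76030889317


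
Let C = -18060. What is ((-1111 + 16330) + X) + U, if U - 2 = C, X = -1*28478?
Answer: -31317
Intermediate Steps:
X = -28478
U = -18058 (U = 2 - 18060 = -18058)
((-1111 + 16330) + X) + U = ((-1111 + 16330) - 28478) - 18058 = (15219 - 28478) - 18058 = -13259 - 18058 = -31317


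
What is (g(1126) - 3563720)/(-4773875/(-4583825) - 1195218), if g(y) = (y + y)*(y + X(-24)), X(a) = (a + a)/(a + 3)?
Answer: 7252820672/8475283453 ≈ 0.85576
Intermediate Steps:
X(a) = 2*a/(3 + a) (X(a) = (2*a)/(3 + a) = 2*a/(3 + a))
g(y) = 2*y*(16/7 + y) (g(y) = (y + y)*(y + 2*(-24)/(3 - 24)) = (2*y)*(y + 2*(-24)/(-21)) = (2*y)*(y + 2*(-24)*(-1/21)) = (2*y)*(y + 16/7) = (2*y)*(16/7 + y) = 2*y*(16/7 + y))
(g(1126) - 3563720)/(-4773875/(-4583825) - 1195218) = ((2/7)*1126*(16 + 7*1126) - 3563720)/(-4773875/(-4583825) - 1195218) = ((2/7)*1126*(16 + 7882) - 3563720)/(-4773875*(-1/4583825) - 1195218) = ((2/7)*1126*7898 - 3563720)/(1055/1013 - 1195218) = (17786296/7 - 3563720)/(-1210754779/1013) = -7159744/7*(-1013/1210754779) = 7252820672/8475283453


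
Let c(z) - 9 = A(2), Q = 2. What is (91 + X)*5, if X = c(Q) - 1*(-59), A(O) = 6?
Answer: 825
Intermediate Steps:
c(z) = 15 (c(z) = 9 + 6 = 15)
X = 74 (X = 15 - 1*(-59) = 15 + 59 = 74)
(91 + X)*5 = (91 + 74)*5 = 165*5 = 825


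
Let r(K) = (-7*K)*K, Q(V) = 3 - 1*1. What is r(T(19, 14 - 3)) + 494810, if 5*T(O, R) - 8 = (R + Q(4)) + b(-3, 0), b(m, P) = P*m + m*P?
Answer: 12367163/25 ≈ 4.9469e+5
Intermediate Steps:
b(m, P) = 2*P*m (b(m, P) = P*m + P*m = 2*P*m)
Q(V) = 2 (Q(V) = 3 - 1 = 2)
T(O, R) = 2 + R/5 (T(O, R) = 8/5 + ((R + 2) + 2*0*(-3))/5 = 8/5 + ((2 + R) + 0)/5 = 8/5 + (2 + R)/5 = 8/5 + (2/5 + R/5) = 2 + R/5)
r(K) = -7*K**2
r(T(19, 14 - 3)) + 494810 = -7*(2 + (14 - 3)/5)**2 + 494810 = -7*(2 + (1/5)*11)**2 + 494810 = -7*(2 + 11/5)**2 + 494810 = -7*(21/5)**2 + 494810 = -7*441/25 + 494810 = -3087/25 + 494810 = 12367163/25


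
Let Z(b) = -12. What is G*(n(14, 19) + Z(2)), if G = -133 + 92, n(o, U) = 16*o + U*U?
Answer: -23493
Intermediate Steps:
n(o, U) = U² + 16*o (n(o, U) = 16*o + U² = U² + 16*o)
G = -41
G*(n(14, 19) + Z(2)) = -41*((19² + 16*14) - 12) = -41*((361 + 224) - 12) = -41*(585 - 12) = -41*573 = -23493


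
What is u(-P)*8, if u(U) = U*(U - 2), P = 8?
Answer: 640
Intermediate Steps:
u(U) = U*(-2 + U)
u(-P)*8 = ((-1*8)*(-2 - 1*8))*8 = -8*(-2 - 8)*8 = -8*(-10)*8 = 80*8 = 640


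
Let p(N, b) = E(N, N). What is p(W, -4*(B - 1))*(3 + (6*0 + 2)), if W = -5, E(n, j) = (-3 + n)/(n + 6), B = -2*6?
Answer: -40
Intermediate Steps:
B = -12
E(n, j) = (-3 + n)/(6 + n)
p(N, b) = (-3 + N)/(6 + N)
p(W, -4*(B - 1))*(3 + (6*0 + 2)) = ((-3 - 5)/(6 - 5))*(3 + (6*0 + 2)) = (-8/1)*(3 + (0 + 2)) = (1*(-8))*(3 + 2) = -8*5 = -40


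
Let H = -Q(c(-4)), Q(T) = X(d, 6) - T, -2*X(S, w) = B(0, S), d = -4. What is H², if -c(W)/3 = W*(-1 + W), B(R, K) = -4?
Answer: 3844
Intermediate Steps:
X(S, w) = 2 (X(S, w) = -½*(-4) = 2)
c(W) = -3*W*(-1 + W)
Q(T) = 2 - T
H = -62 (H = -(2 - 3*(-4)*(1 - 1*(-4))) = -(2 - 3*(-4)*(1 + 4)) = -(2 - 3*(-4)*5) = -(2 - 1*(-60)) = -(2 + 60) = -1*62 = -62)
H² = (-62)² = 3844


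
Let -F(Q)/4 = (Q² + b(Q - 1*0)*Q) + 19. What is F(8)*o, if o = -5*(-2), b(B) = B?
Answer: -5880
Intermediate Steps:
F(Q) = -76 - 8*Q² (F(Q) = -4*((Q² + (Q - 1*0)*Q) + 19) = -4*((Q² + (Q + 0)*Q) + 19) = -4*((Q² + Q*Q) + 19) = -4*((Q² + Q²) + 19) = -4*(2*Q² + 19) = -4*(19 + 2*Q²) = -76 - 8*Q²)
o = 10
F(8)*o = (-76 - 8*8²)*10 = (-76 - 8*64)*10 = (-76 - 512)*10 = -588*10 = -5880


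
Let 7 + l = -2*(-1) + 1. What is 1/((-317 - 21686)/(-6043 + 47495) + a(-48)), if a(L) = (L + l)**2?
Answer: 41452/112064205 ≈ 0.00036990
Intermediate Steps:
l = -4 (l = -7 + (-2*(-1) + 1) = -7 + (2 + 1) = -7 + 3 = -4)
a(L) = (-4 + L)**2 (a(L) = (L - 4)**2 = (-4 + L)**2)
1/((-317 - 21686)/(-6043 + 47495) + a(-48)) = 1/((-317 - 21686)/(-6043 + 47495) + (-4 - 48)**2) = 1/(-22003/41452 + (-52)**2) = 1/(-22003*1/41452 + 2704) = 1/(-22003/41452 + 2704) = 1/(112064205/41452) = 41452/112064205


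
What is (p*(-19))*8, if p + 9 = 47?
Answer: -5776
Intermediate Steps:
p = 38 (p = -9 + 47 = 38)
(p*(-19))*8 = (38*(-19))*8 = -722*8 = -5776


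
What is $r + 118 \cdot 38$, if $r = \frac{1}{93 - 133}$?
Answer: $\frac{179359}{40} \approx 4484.0$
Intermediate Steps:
$r = - \frac{1}{40}$ ($r = \frac{1}{-40} = - \frac{1}{40} \approx -0.025$)
$r + 118 \cdot 38 = - \frac{1}{40} + 118 \cdot 38 = - \frac{1}{40} + 4484 = \frac{179359}{40}$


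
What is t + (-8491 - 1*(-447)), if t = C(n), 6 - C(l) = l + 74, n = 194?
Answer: -8306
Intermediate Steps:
C(l) = -68 - l (C(l) = 6 - (l + 74) = 6 - (74 + l) = 6 + (-74 - l) = -68 - l)
t = -262 (t = -68 - 1*194 = -68 - 194 = -262)
t + (-8491 - 1*(-447)) = -262 + (-8491 - 1*(-447)) = -262 + (-8491 + 447) = -262 - 8044 = -8306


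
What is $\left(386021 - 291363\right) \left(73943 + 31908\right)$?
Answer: $10019643958$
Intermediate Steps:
$\left(386021 - 291363\right) \left(73943 + 31908\right) = \left(386021 - 291363\right) 105851 = 94658 \cdot 105851 = 10019643958$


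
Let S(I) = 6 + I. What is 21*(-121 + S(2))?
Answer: -2373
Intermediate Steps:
21*(-121 + S(2)) = 21*(-121 + (6 + 2)) = 21*(-121 + 8) = 21*(-113) = -2373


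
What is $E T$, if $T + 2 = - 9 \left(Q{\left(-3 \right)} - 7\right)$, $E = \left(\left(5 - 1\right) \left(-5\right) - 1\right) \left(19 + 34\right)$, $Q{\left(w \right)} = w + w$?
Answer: $-127995$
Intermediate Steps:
$Q{\left(w \right)} = 2 w$
$E = -1113$ ($E = \left(4 \left(-5\right) - 1\right) 53 = \left(-20 - 1\right) 53 = \left(-21\right) 53 = -1113$)
$T = 115$ ($T = -2 - 9 \left(2 \left(-3\right) - 7\right) = -2 - 9 \left(-6 - 7\right) = -2 - -117 = -2 + 117 = 115$)
$E T = \left(-1113\right) 115 = -127995$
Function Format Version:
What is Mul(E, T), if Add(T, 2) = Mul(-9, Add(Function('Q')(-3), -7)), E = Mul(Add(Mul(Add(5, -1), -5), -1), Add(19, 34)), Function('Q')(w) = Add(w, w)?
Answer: -127995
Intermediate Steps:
Function('Q')(w) = Mul(2, w)
E = -1113 (E = Mul(Add(Mul(4, -5), -1), 53) = Mul(Add(-20, -1), 53) = Mul(-21, 53) = -1113)
T = 115 (T = Add(-2, Mul(-9, Add(Mul(2, -3), -7))) = Add(-2, Mul(-9, Add(-6, -7))) = Add(-2, Mul(-9, -13)) = Add(-2, 117) = 115)
Mul(E, T) = Mul(-1113, 115) = -127995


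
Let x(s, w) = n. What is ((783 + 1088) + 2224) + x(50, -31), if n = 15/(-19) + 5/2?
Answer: 155675/38 ≈ 4096.7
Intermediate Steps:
n = 65/38 (n = 15*(-1/19) + 5*(½) = -15/19 + 5/2 = 65/38 ≈ 1.7105)
x(s, w) = 65/38
((783 + 1088) + 2224) + x(50, -31) = ((783 + 1088) + 2224) + 65/38 = (1871 + 2224) + 65/38 = 4095 + 65/38 = 155675/38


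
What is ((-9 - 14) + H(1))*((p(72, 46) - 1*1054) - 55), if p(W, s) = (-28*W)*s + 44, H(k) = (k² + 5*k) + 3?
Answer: 1313214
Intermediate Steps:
H(k) = 3 + k² + 5*k
p(W, s) = 44 - 28*W*s (p(W, s) = -28*W*s + 44 = 44 - 28*W*s)
((-9 - 14) + H(1))*((p(72, 46) - 1*1054) - 55) = ((-9 - 14) + (3 + 1² + 5*1))*(((44 - 28*72*46) - 1*1054) - 55) = (-23 + (3 + 1 + 5))*(((44 - 92736) - 1054) - 55) = (-23 + 9)*((-92692 - 1054) - 55) = -14*(-93746 - 55) = -14*(-93801) = 1313214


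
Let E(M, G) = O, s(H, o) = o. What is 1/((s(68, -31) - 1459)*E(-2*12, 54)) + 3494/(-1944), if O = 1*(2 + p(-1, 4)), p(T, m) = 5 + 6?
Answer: -16920181/9413820 ≈ -1.7974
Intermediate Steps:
p(T, m) = 11
O = 13 (O = 1*(2 + 11) = 1*13 = 13)
E(M, G) = 13
1/((s(68, -31) - 1459)*E(-2*12, 54)) + 3494/(-1944) = 1/(-31 - 1459*13) + 3494/(-1944) = (1/13)/(-1490) + 3494*(-1/1944) = -1/1490*1/13 - 1747/972 = -1/19370 - 1747/972 = -16920181/9413820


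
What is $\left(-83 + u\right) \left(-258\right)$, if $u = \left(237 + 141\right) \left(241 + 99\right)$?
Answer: $-33136746$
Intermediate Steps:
$u = 128520$ ($u = 378 \cdot 340 = 128520$)
$\left(-83 + u\right) \left(-258\right) = \left(-83 + 128520\right) \left(-258\right) = 128437 \left(-258\right) = -33136746$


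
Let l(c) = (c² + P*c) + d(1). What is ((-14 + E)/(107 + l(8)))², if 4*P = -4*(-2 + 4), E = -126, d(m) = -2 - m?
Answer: 1225/1444 ≈ 0.84834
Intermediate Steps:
P = -2 (P = (-4*(-2 + 4))/4 = (-4*2)/4 = (¼)*(-8) = -2)
l(c) = -3 + c² - 2*c (l(c) = (c² - 2*c) + (-2 - 1*1) = (c² - 2*c) + (-2 - 1) = (c² - 2*c) - 3 = -3 + c² - 2*c)
((-14 + E)/(107 + l(8)))² = ((-14 - 126)/(107 + (-3 + 8² - 2*8)))² = (-140/(107 + (-3 + 64 - 16)))² = (-140/(107 + 45))² = (-140/152)² = (-140*1/152)² = (-35/38)² = 1225/1444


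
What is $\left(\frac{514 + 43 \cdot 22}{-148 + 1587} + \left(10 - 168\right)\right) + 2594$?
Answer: $\frac{3506864}{1439} \approx 2437.0$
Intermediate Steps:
$\left(\frac{514 + 43 \cdot 22}{-148 + 1587} + \left(10 - 168\right)\right) + 2594 = \left(\frac{514 + 946}{1439} + \left(10 - 168\right)\right) + 2594 = \left(1460 \cdot \frac{1}{1439} - 158\right) + 2594 = \left(\frac{1460}{1439} - 158\right) + 2594 = - \frac{225902}{1439} + 2594 = \frac{3506864}{1439}$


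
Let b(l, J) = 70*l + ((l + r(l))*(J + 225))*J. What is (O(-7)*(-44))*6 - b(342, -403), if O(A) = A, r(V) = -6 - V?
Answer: 408312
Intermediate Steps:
b(l, J) = 70*l + J*(-1350 - 6*J) (b(l, J) = 70*l + ((l + (-6 - l))*(J + 225))*J = 70*l + (-6*(225 + J))*J = 70*l + (-1350 - 6*J)*J = 70*l + J*(-1350 - 6*J))
(O(-7)*(-44))*6 - b(342, -403) = -7*(-44)*6 - (-1350*(-403) - 6*(-403)**2 + 70*342) = 308*6 - (544050 - 6*162409 + 23940) = 1848 - (544050 - 974454 + 23940) = 1848 - 1*(-406464) = 1848 + 406464 = 408312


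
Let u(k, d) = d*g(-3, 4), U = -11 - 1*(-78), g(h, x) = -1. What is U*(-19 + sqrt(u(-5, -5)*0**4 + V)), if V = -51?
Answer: -1273 + 67*I*sqrt(51) ≈ -1273.0 + 478.48*I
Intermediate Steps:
U = 67 (U = -11 + 78 = 67)
u(k, d) = -d (u(k, d) = d*(-1) = -d)
U*(-19 + sqrt(u(-5, -5)*0**4 + V)) = 67*(-19 + sqrt(-1*(-5)*0**4 - 51)) = 67*(-19 + sqrt(5*0 - 51)) = 67*(-19 + sqrt(0 - 51)) = 67*(-19 + sqrt(-51)) = 67*(-19 + I*sqrt(51)) = -1273 + 67*I*sqrt(51)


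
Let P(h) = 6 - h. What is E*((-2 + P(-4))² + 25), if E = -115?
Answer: -10235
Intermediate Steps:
E*((-2 + P(-4))² + 25) = -115*((-2 + (6 - 1*(-4)))² + 25) = -115*((-2 + (6 + 4))² + 25) = -115*((-2 + 10)² + 25) = -115*(8² + 25) = -115*(64 + 25) = -115*89 = -10235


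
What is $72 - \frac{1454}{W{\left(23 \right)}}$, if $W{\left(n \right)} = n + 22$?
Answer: $\frac{1786}{45} \approx 39.689$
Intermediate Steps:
$W{\left(n \right)} = 22 + n$
$72 - \frac{1454}{W{\left(23 \right)}} = 72 - \frac{1454}{22 + 23} = 72 - \frac{1454}{45} = \frac{1786}{45}$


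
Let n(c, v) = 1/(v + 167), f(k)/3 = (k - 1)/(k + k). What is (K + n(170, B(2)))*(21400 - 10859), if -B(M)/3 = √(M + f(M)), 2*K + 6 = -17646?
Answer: -10369380018374/111457 + 63246*√11/111457 ≈ -9.3035e+7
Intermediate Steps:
K = -8826 (K = -3 + (½)*(-17646) = -3 - 8823 = -8826)
f(k) = 3*(-1 + k)/(2*k) (f(k) = 3*((k - 1)/(k + k)) = 3*((-1 + k)/((2*k))) = 3*((-1 + k)*(1/(2*k))) = 3*((-1 + k)/(2*k)) = 3*(-1 + k)/(2*k))
B(M) = -3*√(M + 3*(-1 + M)/(2*M))
n(c, v) = 1/(167 + v)
(K + n(170, B(2)))*(21400 - 10859) = (-8826 + 1/(167 - 3*√(6 - 6/2 + 4*2)/2))*(21400 - 10859) = (-8826 + 1/(167 - 3*√(6 - 6*½ + 8)/2))*10541 = (-8826 + 1/(167 - 3*√(6 - 3 + 8)/2))*10541 = (-8826 + 1/(167 - 3*√11/2))*10541 = -93034866 + 10541/(167 - 3*√11/2)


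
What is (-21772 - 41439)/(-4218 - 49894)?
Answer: 63211/54112 ≈ 1.1682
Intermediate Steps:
(-21772 - 41439)/(-4218 - 49894) = -63211/(-54112) = -63211*(-1/54112) = 63211/54112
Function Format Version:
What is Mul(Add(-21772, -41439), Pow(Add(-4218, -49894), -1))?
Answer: Rational(63211, 54112) ≈ 1.1682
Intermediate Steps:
Mul(Add(-21772, -41439), Pow(Add(-4218, -49894), -1)) = Mul(-63211, Pow(-54112, -1)) = Mul(-63211, Rational(-1, 54112)) = Rational(63211, 54112)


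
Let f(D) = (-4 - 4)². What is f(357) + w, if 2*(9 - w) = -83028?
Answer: 41587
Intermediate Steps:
w = 41523 (w = 9 - ½*(-83028) = 9 + 41514 = 41523)
f(D) = 64 (f(D) = (-8)² = 64)
f(357) + w = 64 + 41523 = 41587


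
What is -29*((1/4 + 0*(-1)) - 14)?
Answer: 1595/4 ≈ 398.75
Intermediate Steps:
-29*((1/4 + 0*(-1)) - 14) = -29*((1/4 + 0) - 14) = -29*(1/4 - 14) = -29*(-55/4) = 1595/4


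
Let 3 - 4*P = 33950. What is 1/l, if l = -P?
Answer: 4/33947 ≈ 0.00011783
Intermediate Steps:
P = -33947/4 (P = ¾ - ¼*33950 = ¾ - 16975/2 = -33947/4 ≈ -8486.8)
l = 33947/4 (l = -1*(-33947/4) = 33947/4 ≈ 8486.8)
1/l = 1/(33947/4) = 4/33947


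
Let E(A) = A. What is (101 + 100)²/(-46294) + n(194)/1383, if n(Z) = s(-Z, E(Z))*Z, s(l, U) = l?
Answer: -1798195567/64024602 ≈ -28.086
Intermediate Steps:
n(Z) = -Z² (n(Z) = (-Z)*Z = -Z²)
(101 + 100)²/(-46294) + n(194)/1383 = (101 + 100)²/(-46294) - 1*194²/1383 = 201²*(-1/46294) - 1*37636*(1/1383) = 40401*(-1/46294) - 37636*1/1383 = -40401/46294 - 37636/1383 = -1798195567/64024602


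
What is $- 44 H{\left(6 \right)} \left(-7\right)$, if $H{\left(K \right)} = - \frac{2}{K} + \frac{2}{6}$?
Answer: $0$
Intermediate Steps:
$H{\left(K \right)} = \frac{1}{3} - \frac{2}{K}$ ($H{\left(K \right)} = - \frac{2}{K} + 2 \cdot \frac{1}{6} = - \frac{2}{K} + \frac{1}{3} = \frac{1}{3} - \frac{2}{K}$)
$- 44 H{\left(6 \right)} \left(-7\right) = - 44 \frac{-6 + 6}{3 \cdot 6} \left(-7\right) = - 44 \cdot \frac{1}{3} \cdot \frac{1}{6} \cdot 0 \left(-7\right) = \left(-44\right) 0 \left(-7\right) = 0 \left(-7\right) = 0$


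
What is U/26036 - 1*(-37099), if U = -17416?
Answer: 241473037/6509 ≈ 37098.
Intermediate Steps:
U/26036 - 1*(-37099) = -17416/26036 - 1*(-37099) = -17416*1/26036 + 37099 = -4354/6509 + 37099 = 241473037/6509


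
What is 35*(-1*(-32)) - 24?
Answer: 1096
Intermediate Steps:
35*(-1*(-32)) - 24 = 35*32 - 24 = 1120 - 24 = 1096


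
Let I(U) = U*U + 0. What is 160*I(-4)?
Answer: 2560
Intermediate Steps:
I(U) = U² (I(U) = U² + 0 = U²)
160*I(-4) = 160*(-4)² = 160*16 = 2560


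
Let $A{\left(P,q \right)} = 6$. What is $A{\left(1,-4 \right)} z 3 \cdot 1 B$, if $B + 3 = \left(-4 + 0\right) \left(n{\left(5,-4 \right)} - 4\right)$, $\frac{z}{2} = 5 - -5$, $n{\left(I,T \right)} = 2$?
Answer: $1800$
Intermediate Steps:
$z = 20$ ($z = 2 \left(5 - -5\right) = 2 \left(5 + 5\right) = 2 \cdot 10 = 20$)
$B = 5$ ($B = -3 + \left(-4 + 0\right) \left(2 - 4\right) = -3 - -8 = -3 + 8 = 5$)
$A{\left(1,-4 \right)} z 3 \cdot 1 B = 6 \cdot 20 \cdot 3 \cdot 1 \cdot 5 = 120 \cdot 3 \cdot 5 = 360 \cdot 5 = 1800$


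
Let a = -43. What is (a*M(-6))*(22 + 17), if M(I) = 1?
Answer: -1677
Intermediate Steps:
(a*M(-6))*(22 + 17) = (-43*1)*(22 + 17) = -43*39 = -1677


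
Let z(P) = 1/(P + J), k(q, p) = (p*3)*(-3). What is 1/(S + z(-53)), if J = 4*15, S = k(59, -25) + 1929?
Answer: 7/15079 ≈ 0.00046422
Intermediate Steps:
k(q, p) = -9*p (k(q, p) = (3*p)*(-3) = -9*p)
S = 2154 (S = -9*(-25) + 1929 = 225 + 1929 = 2154)
J = 60
z(P) = 1/(60 + P) (z(P) = 1/(P + 60) = 1/(60 + P))
1/(S + z(-53)) = 1/(2154 + 1/(60 - 53)) = 1/(2154 + 1/7) = 1/(2154 + ⅐) = 1/(15079/7) = 7/15079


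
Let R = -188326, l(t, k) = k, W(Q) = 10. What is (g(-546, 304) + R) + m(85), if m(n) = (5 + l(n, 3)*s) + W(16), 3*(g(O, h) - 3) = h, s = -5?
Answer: -564665/3 ≈ -1.8822e+5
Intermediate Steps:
g(O, h) = 3 + h/3
m(n) = 0 (m(n) = (5 + 3*(-5)) + 10 = (5 - 15) + 10 = -10 + 10 = 0)
(g(-546, 304) + R) + m(85) = ((3 + (⅓)*304) - 188326) + 0 = ((3 + 304/3) - 188326) + 0 = (313/3 - 188326) + 0 = -564665/3 + 0 = -564665/3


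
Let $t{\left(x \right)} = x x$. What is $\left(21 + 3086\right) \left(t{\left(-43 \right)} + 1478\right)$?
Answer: $10336989$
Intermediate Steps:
$t{\left(x \right)} = x^{2}$
$\left(21 + 3086\right) \left(t{\left(-43 \right)} + 1478\right) = \left(21 + 3086\right) \left(\left(-43\right)^{2} + 1478\right) = 3107 \left(1849 + 1478\right) = 3107 \cdot 3327 = 10336989$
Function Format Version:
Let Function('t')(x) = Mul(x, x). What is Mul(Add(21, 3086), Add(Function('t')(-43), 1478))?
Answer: 10336989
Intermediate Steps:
Function('t')(x) = Pow(x, 2)
Mul(Add(21, 3086), Add(Function('t')(-43), 1478)) = Mul(Add(21, 3086), Add(Pow(-43, 2), 1478)) = Mul(3107, Add(1849, 1478)) = Mul(3107, 3327) = 10336989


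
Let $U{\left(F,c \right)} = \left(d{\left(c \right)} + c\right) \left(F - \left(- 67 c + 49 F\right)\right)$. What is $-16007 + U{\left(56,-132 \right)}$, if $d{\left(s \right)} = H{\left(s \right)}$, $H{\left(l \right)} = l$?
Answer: $3028441$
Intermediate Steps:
$d{\left(s \right)} = s$
$U{\left(F,c \right)} = 2 c \left(- 48 F + 67 c\right)$ ($U{\left(F,c \right)} = \left(c + c\right) \left(F - \left(- 67 c + 49 F\right)\right) = 2 c \left(F - \left(- 67 c + 49 F\right)\right) = 2 c \left(- 48 F + 67 c\right)$)
$-16007 + U{\left(56,-132 \right)} = -16007 + 2 \left(-132\right) \left(\left(-48\right) 56 + 67 \left(-132\right)\right) = -16007 + 2 \left(-132\right) \left(-2688 - 8844\right) = -16007 + 2 \left(-132\right) \left(-11532\right) = -16007 + 3044448 = 3028441$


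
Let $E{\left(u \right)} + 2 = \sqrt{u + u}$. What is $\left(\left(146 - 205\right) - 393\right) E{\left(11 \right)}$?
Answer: $904 - 452 \sqrt{22} \approx -1216.1$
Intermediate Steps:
$E{\left(u \right)} = -2 + \sqrt{2} \sqrt{u}$ ($E{\left(u \right)} = -2 + \sqrt{u + u} = -2 + \sqrt{2 u} = -2 + \sqrt{2} \sqrt{u}$)
$\left(\left(146 - 205\right) - 393\right) E{\left(11 \right)} = \left(\left(146 - 205\right) - 393\right) \left(-2 + \sqrt{2} \sqrt{11}\right) = \left(-59 - 393\right) \left(-2 + \sqrt{22}\right) = - 452 \left(-2 + \sqrt{22}\right) = 904 - 452 \sqrt{22}$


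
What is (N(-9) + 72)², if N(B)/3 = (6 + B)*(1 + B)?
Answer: 20736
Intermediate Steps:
N(B) = 3*(1 + B)*(6 + B) (N(B) = 3*((6 + B)*(1 + B)) = 3*((1 + B)*(6 + B)) = 3*(1 + B)*(6 + B))
(N(-9) + 72)² = ((18 + 3*(-9)² + 21*(-9)) + 72)² = ((18 + 3*81 - 189) + 72)² = ((18 + 243 - 189) + 72)² = (72 + 72)² = 144² = 20736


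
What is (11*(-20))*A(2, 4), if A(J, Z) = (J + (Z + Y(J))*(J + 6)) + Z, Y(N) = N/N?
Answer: -10120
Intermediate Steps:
Y(N) = 1
A(J, Z) = J + Z + (1 + Z)*(6 + J) (A(J, Z) = (J + (Z + 1)*(J + 6)) + Z = (J + (1 + Z)*(6 + J)) + Z = J + Z + (1 + Z)*(6 + J))
(11*(-20))*A(2, 4) = (11*(-20))*(6 + 2*2 + 7*4 + 2*4) = -220*(6 + 4 + 28 + 8) = -220*46 = -10120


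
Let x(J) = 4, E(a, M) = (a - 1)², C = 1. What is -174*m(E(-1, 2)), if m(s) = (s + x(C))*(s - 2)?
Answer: -2784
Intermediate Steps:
E(a, M) = (-1 + a)²
m(s) = (-2 + s)*(4 + s) (m(s) = (s + 4)*(s - 2) = (4 + s)*(-2 + s) = (-2 + s)*(4 + s))
-174*m(E(-1, 2)) = -174*(-8 + ((-1 - 1)²)² + 2*(-1 - 1)²) = -174*(-8 + ((-2)²)² + 2*(-2)²) = -174*(-8 + 4² + 2*4) = -174*(-8 + 16 + 8) = -174*16 = -2784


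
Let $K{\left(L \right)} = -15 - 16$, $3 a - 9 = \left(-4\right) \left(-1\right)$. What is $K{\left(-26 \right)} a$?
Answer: $- \frac{403}{3} \approx -134.33$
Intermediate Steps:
$a = \frac{13}{3}$ ($a = 3 + \frac{\left(-4\right) \left(-1\right)}{3} = 3 + \frac{1}{3} \cdot 4 = 3 + \frac{4}{3} = \frac{13}{3} \approx 4.3333$)
$K{\left(L \right)} = -31$
$K{\left(-26 \right)} a = \left(-31\right) \frac{13}{3} = - \frac{403}{3}$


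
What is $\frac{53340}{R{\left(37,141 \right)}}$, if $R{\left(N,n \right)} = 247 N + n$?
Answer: $\frac{2667}{464} \approx 5.7478$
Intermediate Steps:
$R{\left(N,n \right)} = n + 247 N$
$\frac{53340}{R{\left(37,141 \right)}} = \frac{53340}{141 + 247 \cdot 37} = \frac{53340}{141 + 9139} = \frac{53340}{9280} = 53340 \cdot \frac{1}{9280} = \frac{2667}{464}$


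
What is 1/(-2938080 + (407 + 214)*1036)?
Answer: -1/2294724 ≈ -4.3578e-7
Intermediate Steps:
1/(-2938080 + (407 + 214)*1036) = 1/(-2938080 + 621*1036) = 1/(-2938080 + 643356) = 1/(-2294724) = -1/2294724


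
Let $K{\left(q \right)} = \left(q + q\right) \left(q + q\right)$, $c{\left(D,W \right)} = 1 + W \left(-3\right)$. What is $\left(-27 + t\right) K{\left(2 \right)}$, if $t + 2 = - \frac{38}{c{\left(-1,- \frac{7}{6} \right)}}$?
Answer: $- \frac{5392}{9} \approx -599.11$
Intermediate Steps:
$c{\left(D,W \right)} = 1 - 3 W$
$K{\left(q \right)} = 4 q^{2}$ ($K{\left(q \right)} = 2 q 2 q = 4 q^{2}$)
$t = - \frac{94}{9}$ ($t = -2 - \frac{38}{1 - 3 \left(- \frac{7}{6}\right)} = -2 - \frac{38}{1 - 3 \left(\left(-7\right) \frac{1}{6}\right)} = -2 - \frac{38}{1 - - \frac{7}{2}} = -2 - \frac{38}{1 + \frac{7}{2}} = -2 - \frac{38}{\frac{9}{2}} = -2 - \frac{76}{9} = - \frac{94}{9} \approx -10.444$)
$\left(-27 + t\right) K{\left(2 \right)} = \left(-27 - \frac{94}{9}\right) 4 \cdot 2^{2} = - \frac{337 \cdot 4 \cdot 4}{9} = \left(- \frac{337}{9}\right) 16 = - \frac{5392}{9}$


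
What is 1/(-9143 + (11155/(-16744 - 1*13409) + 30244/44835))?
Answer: -19592895/179131870682 ≈ -0.00010938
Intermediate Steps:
1/(-9143 + (11155/(-16744 - 1*13409) + 30244/44835)) = 1/(-9143 + (11155/(-16744 - 13409) + 30244*(1/44835))) = 1/(-9143 + (11155/(-30153) + 30244/44835)) = 1/(-9143 + (11155*(-1/30153) + 30244/44835)) = 1/(-9143 + (-485/1311 + 30244/44835)) = 1/(-9143 + 5968303/19592895) = 1/(-179131870682/19592895) = -19592895/179131870682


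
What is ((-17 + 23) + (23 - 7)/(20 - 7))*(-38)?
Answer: -3572/13 ≈ -274.77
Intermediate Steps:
((-17 + 23) + (23 - 7)/(20 - 7))*(-38) = (6 + 16/13)*(-38) = (94/13)*(-38) = -3572/13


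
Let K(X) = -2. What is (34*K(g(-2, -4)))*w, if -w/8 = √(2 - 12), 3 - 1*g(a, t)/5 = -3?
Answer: 544*I*√10 ≈ 1720.3*I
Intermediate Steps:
g(a, t) = 30 (g(a, t) = 15 - 5*(-3) = 15 + 15 = 30)
w = -8*I*√10 (w = -8*√(2 - 12) = -8*I*√10 ≈ -25.298*I)
(34*K(g(-2, -4)))*w = (34*(-2))*(-8*I*√10) = -(-544)*I*√10 = 544*I*√10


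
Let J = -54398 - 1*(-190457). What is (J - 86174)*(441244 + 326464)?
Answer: 38297113580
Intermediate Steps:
J = 136059 (J = -54398 + 190457 = 136059)
(J - 86174)*(441244 + 326464) = (136059 - 86174)*(441244 + 326464) = 49885*767708 = 38297113580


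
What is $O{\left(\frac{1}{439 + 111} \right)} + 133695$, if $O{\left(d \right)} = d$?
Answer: $\frac{73532251}{550} \approx 1.337 \cdot 10^{5}$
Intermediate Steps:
$O{\left(\frac{1}{439 + 111} \right)} + 133695 = \frac{1}{439 + 111} + 133695 = \frac{1}{550} + 133695 = \frac{73532251}{550}$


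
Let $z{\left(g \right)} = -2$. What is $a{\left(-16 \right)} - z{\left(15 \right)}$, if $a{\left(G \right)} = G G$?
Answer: $258$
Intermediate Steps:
$a{\left(G \right)} = G^{2}$
$a{\left(-16 \right)} - z{\left(15 \right)} = \left(-16\right)^{2} - -2 = 256 + 2 = 258$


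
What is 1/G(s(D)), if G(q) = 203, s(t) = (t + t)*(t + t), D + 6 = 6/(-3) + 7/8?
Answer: 1/203 ≈ 0.0049261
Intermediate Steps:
D = -57/8 (D = -6 + (6/(-3) + 7/8) = -6 + (6*(-⅓) + 7*(⅛)) = -6 + (-2 + 7/8) = -6 - 9/8 = -57/8 ≈ -7.1250)
s(t) = 4*t² (s(t) = (2*t)*(2*t) = 4*t²)
1/G(s(D)) = 1/203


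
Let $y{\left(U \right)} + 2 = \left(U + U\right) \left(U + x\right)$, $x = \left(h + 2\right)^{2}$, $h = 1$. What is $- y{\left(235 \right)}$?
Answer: $-114678$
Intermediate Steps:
$x = 9$ ($x = \left(1 + 2\right)^{2} = 3^{2} = 9$)
$y{\left(U \right)} = -2 + 2 U \left(9 + U\right)$ ($y{\left(U \right)} = -2 + \left(U + U\right) \left(U + 9\right) = -2 + 2 U \left(9 + U\right)$)
$- y{\left(235 \right)} = - (-2 + 2 \cdot 235^{2} + 18 \cdot 235) = - (-2 + 2 \cdot 55225 + 4230) = - (-2 + 110450 + 4230) = \left(-1\right) 114678 = -114678$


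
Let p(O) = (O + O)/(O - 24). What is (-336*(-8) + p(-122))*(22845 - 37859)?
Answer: -2947938844/73 ≈ -4.0383e+7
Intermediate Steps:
p(O) = 2*O/(-24 + O) (p(O) = (2*O)/(-24 + O) = 2*O/(-24 + O))
(-336*(-8) + p(-122))*(22845 - 37859) = (-336*(-8) + 2*(-122)/(-24 - 122))*(22845 - 37859) = (2688 + 2*(-122)/(-146))*(-15014) = (2688 + 2*(-122)*(-1/146))*(-15014) = (2688 + 122/73)*(-15014) = (196346/73)*(-15014) = -2947938844/73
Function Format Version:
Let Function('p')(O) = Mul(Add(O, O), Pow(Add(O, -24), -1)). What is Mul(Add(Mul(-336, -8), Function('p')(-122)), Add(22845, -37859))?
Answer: Rational(-2947938844, 73) ≈ -4.0383e+7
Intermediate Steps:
Function('p')(O) = Mul(2, O, Pow(Add(-24, O), -1)) (Function('p')(O) = Mul(Mul(2, O), Pow(Add(-24, O), -1)) = Mul(2, O, Pow(Add(-24, O), -1)))
Mul(Add(Mul(-336, -8), Function('p')(-122)), Add(22845, -37859)) = Mul(Add(Mul(-336, -8), Mul(2, -122, Pow(Add(-24, -122), -1))), Add(22845, -37859)) = Mul(Add(2688, Mul(2, -122, Pow(-146, -1))), -15014) = Mul(Add(2688, Mul(2, -122, Rational(-1, 146))), -15014) = Mul(Add(2688, Rational(122, 73)), -15014) = Mul(Rational(196346, 73), -15014) = Rational(-2947938844, 73)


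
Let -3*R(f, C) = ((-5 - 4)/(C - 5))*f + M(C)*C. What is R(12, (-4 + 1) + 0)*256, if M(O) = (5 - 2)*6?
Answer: 3456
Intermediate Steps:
M(O) = 18 (M(O) = 3*6 = 18)
R(f, C) = -6*C + 3*f/(-5 + C) (R(f, C) = -(((-5 - 4)/(C - 5))*f + 18*C)/3 = -((-9/(-5 + C))*f + 18*C)/3 = -(-9*f/(-5 + C) + 18*C)/3 = -(18*C - 9*f/(-5 + C))/3 = -6*C + 3*f/(-5 + C))
R(12, (-4 + 1) + 0)*256 = (3*(12 - 2*((-4 + 1) + 0)² + 10*((-4 + 1) + 0))/(-5 + ((-4 + 1) + 0)))*256 = (3*(12 - 2*(-3 + 0)² + 10*(-3 + 0))/(-5 + (-3 + 0)))*256 = (3*(12 - 2*(-3)² + 10*(-3))/(-5 - 3))*256 = (3*(12 - 2*9 - 30)/(-8))*256 = (3*(-⅛)*(12 - 18 - 30))*256 = (3*(-⅛)*(-36))*256 = (27/2)*256 = 3456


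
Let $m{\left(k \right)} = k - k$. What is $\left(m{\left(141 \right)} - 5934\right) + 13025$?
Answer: $7091$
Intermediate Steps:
$m{\left(k \right)} = 0$
$\left(m{\left(141 \right)} - 5934\right) + 13025 = \left(0 - 5934\right) + 13025 = -5934 + 13025 = 7091$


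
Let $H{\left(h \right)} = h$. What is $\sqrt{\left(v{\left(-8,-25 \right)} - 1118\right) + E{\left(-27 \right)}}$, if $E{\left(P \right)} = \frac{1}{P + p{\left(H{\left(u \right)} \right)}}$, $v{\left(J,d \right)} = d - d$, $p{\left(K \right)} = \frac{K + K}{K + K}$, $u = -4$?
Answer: $\frac{i \sqrt{755794}}{26} \approx 33.437 i$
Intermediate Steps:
$p{\left(K \right)} = 1$ ($p{\left(K \right)} = \frac{2 K}{2 K} = 2 K \frac{1}{2 K} = 1$)
$v{\left(J,d \right)} = 0$
$E{\left(P \right)} = \frac{1}{1 + P}$ ($E{\left(P \right)} = \frac{1}{P + 1} = \frac{1}{1 + P}$)
$\sqrt{\left(v{\left(-8,-25 \right)} - 1118\right) + E{\left(-27 \right)}} = \sqrt{\left(0 - 1118\right) + \frac{1}{1 - 27}} = \sqrt{\left(0 - 1118\right) + \frac{1}{-26}} = \sqrt{-1118 - \frac{1}{26}} = \sqrt{- \frac{29069}{26}} = \frac{i \sqrt{755794}}{26}$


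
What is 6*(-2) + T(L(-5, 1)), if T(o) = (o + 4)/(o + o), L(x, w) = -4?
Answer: -12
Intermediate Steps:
T(o) = (4 + o)/(2*o) (T(o) = (4 + o)/((2*o)) = (4 + o)*(1/(2*o)) = (4 + o)/(2*o))
6*(-2) + T(L(-5, 1)) = 6*(-2) + (½)*(4 - 4)/(-4) = -12 + (½)*(-¼)*0 = -12 + 0 = -12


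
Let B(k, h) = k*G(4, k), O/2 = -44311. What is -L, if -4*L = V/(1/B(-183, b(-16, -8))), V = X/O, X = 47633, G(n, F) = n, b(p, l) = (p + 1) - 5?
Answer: 8716839/88622 ≈ 98.360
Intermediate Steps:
b(p, l) = -4 + p (b(p, l) = (1 + p) - 5 = -4 + p)
O = -88622 (O = 2*(-44311) = -88622)
B(k, h) = 4*k (B(k, h) = k*4 = 4*k)
V = -47633/88622 (V = 47633/(-88622) = 47633*(-1/88622) = -47633/88622 ≈ -0.53749)
L = -8716839/88622 (L = -(-47633)/(354488*(1/(4*(-183)))) = -(-47633)/(354488*(1/(-732))) = -(-47633)/(354488*(-1/732)) = -(-47633)*(-732)/354488 = -1/4*17433678/44311 = -8716839/88622 ≈ -98.360)
-L = -1*(-8716839/88622) = 8716839/88622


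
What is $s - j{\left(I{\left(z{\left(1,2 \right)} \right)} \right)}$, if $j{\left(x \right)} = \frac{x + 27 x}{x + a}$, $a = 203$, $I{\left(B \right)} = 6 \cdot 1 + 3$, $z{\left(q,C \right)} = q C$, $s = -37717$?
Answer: $- \frac{1999064}{53} \approx -37718.0$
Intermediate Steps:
$z{\left(q,C \right)} = C q$
$I{\left(B \right)} = 9$ ($I{\left(B \right)} = 6 + 3 = 9$)
$j{\left(x \right)} = \frac{28 x}{203 + x}$ ($j{\left(x \right)} = \frac{x + 27 x}{x + 203} = \frac{28 x}{203 + x}$)
$s - j{\left(I{\left(z{\left(1,2 \right)} \right)} \right)} = -37717 - 28 \cdot 9 \frac{1}{203 + 9} = -37717 - 28 \cdot 9 \cdot \frac{1}{212} = -37717 - \frac{63}{53} = - \frac{1999064}{53}$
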